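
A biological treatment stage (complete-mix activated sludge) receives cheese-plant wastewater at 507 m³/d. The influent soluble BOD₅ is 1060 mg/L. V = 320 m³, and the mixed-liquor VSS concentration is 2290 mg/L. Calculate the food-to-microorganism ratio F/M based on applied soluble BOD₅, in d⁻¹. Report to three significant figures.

F/M ≈ 0.733 d⁻¹

F/M = Q·S₀ / (V·X) = 507 × 1060 / (320.0 × 2290) = 0.7334 g soluble BOD₅·(g VSS·d)⁻¹.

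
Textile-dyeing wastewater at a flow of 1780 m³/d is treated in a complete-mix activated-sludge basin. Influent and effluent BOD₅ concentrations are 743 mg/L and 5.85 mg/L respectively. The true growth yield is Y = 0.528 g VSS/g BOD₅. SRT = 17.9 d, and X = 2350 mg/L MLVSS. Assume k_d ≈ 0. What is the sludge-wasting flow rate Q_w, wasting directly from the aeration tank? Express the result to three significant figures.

V·X = Y·Q·ΔS·θ_c gives V = 0.528 × 1780 × (743 − 5.85) × 17.9 / 2350 = 5277 m³.
With mixed-liquor wasting, θ_c = V/Q_w, so Q_w = V/θ_c = 5277/17.9 = 294.8 m³/d.

Q_w ≈ 295 m³/d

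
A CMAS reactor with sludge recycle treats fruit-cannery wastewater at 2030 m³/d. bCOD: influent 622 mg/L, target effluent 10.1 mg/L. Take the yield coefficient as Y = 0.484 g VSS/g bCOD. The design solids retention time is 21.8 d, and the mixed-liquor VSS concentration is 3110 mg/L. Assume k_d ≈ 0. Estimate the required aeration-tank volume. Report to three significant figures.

V ≈ 4210 m³

With k_d = 0 the design equation reduces to V = Y Q (S₀−S) θ_c / X = 0.484 × 2030 × (622 − 10.1) × 21.8 / 3110 = 4214 m³.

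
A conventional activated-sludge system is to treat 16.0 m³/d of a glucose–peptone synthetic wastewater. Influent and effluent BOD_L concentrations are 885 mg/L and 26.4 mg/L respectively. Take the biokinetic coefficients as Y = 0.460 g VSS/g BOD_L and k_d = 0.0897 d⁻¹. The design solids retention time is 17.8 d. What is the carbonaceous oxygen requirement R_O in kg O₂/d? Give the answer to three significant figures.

R_O ≈ 10.3 kg O₂/d

Correct the yield for decay: Y_obs = Y/(1 + k_d θ_c) = 0.460 / (1 + 0.0897 × 17.8) = 0.460 / 2.597 = 0.1772.
Mass of BOD_L removed per day: Q(S₀ − S) = 16.0 × 858.6 g/m³ = 13.74 kg/d.
Biomass synthesised: P_X = Y_obs × 13.74 = 2.434 kg VSS/d.
R_O = Q·ΔS − 1.42 P_X = 13.74 − 3.456 = 10.28 kg O₂/d.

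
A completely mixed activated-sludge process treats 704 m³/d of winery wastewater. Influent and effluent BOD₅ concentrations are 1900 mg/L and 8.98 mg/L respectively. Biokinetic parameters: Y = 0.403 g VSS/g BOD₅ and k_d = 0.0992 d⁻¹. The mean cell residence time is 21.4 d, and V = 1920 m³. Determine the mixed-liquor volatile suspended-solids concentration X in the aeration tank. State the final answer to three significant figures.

X ≈ 1910 mg/L

X = Y·Q·ΔS·θ_c / [V·(1 + k_d θ_c)] = 0.403 × 704 × (1900 − 8.98) × 21.4 / [1920 × (1 + 0.0992 × 21.4)] = 1915 mg/L.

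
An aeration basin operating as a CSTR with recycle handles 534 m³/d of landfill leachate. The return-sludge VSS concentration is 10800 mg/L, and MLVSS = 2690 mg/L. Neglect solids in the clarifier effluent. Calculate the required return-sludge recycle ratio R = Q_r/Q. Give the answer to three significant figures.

R ≈ 0.332

Solids balance on the clarifier gives (1+R)X = R·X_r, so R = X/(X_r − X) = 2690 / (10800 − 2690) = 0.3317.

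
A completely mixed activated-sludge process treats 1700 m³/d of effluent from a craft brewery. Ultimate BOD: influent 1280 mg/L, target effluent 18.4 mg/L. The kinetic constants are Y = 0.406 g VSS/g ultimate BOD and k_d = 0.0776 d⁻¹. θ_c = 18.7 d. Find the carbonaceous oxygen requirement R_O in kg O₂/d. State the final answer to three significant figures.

R_O ≈ 1640 kg O₂/d

The observed yield is Y_obs = Y/(1 + k_d·θ_c) = 0.406 / (1 + 0.0776 × 18.7) = 0.406 / 2.451 = 0.1656 g VSS per g ultimate BOD removed.
Mass of ultimate BOD removed per day: Q(S₀ − S) = 1700 × 1262 g/m³ = 2145 kg/d.
Net sludge production P_X = 0.1656 × 2145 = 355.2 kg VSS/d.
Carbonaceous O₂ demand = substrate oxidised − cell-mass equivalent = 2145 − 1.42 × 355.2 = 1640 kg O₂/d.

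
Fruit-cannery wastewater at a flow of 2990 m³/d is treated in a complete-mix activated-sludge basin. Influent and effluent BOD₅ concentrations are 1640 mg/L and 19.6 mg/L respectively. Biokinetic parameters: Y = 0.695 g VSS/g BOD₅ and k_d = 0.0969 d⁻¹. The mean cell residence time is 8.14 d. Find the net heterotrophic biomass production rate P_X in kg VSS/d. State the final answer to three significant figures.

P_X ≈ 1880 kg VSS/d

The observed yield is Y_obs = Y/(1 + k_d·θ_c) = 0.695 / (1 + 0.0969 × 8.14) = 0.695 / 1.789 = 0.3885 g VSS per g BOD₅ removed.
Q·(S₀ − S) = 2990 × (1640 − 19.6) × 10⁻³ = 4845 kg/d removed.
Net biomass production P_X = Y_obs × Q·(S₀ − S) = 0.3885 × 4845 = 1882 kg VSS/d.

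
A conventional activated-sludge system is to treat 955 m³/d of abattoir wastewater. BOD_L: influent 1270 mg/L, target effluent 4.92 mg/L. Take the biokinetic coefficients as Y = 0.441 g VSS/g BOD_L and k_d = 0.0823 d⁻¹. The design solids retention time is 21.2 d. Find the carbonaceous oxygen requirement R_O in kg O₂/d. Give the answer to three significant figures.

R_O ≈ 933 kg O₂/d

Correct the yield for decay: Y_obs = Y/(1 + k_d θ_c) = 0.441 / (1 + 0.0823 × 21.2) = 0.441 / 2.745 = 0.1607.
Q·(S₀ − S) = 955 × (1270 − 4.92) × 10⁻³ = 1208 kg/d removed.
Net sludge production P_X = 0.1607 × 1208 = 194.1 kg VSS/d.
R_O = Q·ΔS − 1.42 P_X = 1208 − 275.6 = 932.5 kg O₂/d.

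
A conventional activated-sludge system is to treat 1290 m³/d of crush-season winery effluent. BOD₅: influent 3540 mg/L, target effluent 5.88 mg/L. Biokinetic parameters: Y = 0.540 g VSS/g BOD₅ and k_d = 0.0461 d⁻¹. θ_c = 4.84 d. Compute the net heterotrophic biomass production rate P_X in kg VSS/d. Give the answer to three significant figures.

Y_obs = Y / (1 + k_d θ_c) = 0.540 / (1 + 0.0461 × 4.84) = 0.540 / 1.223 = 0.4415.
Substrate removed = Q·(S₀ − S) = 1290 m³/d × (3540 − 5.88) g/m³ = 4.56×10^6 g/d = 4559 kg/d.
Net biomass production P_X = Y_obs × Q·(S₀ − S) = 0.4415 × 4559 = 2013 kg VSS/d.

P_X ≈ 2010 kg VSS/d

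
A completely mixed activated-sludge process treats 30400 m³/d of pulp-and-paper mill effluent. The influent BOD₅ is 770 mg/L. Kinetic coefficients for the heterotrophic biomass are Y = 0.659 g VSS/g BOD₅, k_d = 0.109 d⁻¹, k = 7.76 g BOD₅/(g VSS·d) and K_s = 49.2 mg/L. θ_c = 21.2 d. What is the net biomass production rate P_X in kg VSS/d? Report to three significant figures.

From the Monod/SRT balance for a CMAS, S = K_s·(1+k_d θ_c)/[θ_c·(Y k − k_d) − 1] = 49.2 × (1 + 0.109 × 21.2) / [21.2 × (0.659 × 7.76 − 0.109) − 1] = 162.9 / 105.1 = 1.550 mg/L.
Observed yield with endogenous decay: Y_obs = Y / (1 + k_d·θ_c) = 0.659 / (1 + 0.109 × 21.2) = 0.659 / 3.311 = 0.1990 g VSS/g BOD₅.
Q·(S₀ − S) = 30400 × (770 − 1.55) × 10⁻³ = 23361 kg/d removed.
P_X = Y_obs · Q(S₀ − S) = 0.1990 × 23361 = 4650 kg VSS/d.

P_X ≈ 4650 kg VSS/d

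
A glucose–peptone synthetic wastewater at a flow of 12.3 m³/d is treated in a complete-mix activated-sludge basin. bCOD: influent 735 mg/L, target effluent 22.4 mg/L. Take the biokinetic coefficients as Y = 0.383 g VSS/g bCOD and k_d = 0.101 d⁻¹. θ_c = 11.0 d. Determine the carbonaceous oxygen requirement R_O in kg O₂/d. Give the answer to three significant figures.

R_O ≈ 6.51 kg O₂/d

The observed yield is Y_obs = Y/(1 + k_d·θ_c) = 0.383 / (1 + 0.101 × 11.0) = 0.383 / 2.111 = 0.1814 g VSS per g bCOD removed.
ΔS = 735 − 22.4 = 712.6 mg/L, so the substrate removal rate is 12.3 × 712.6/1000 = 8.765 kg bCOD/d.
P_X = Y_obs·Q·(S₀ − S) = 0.1814 × 8.765 = 1.590 kg VSS/d.
R_O = Q·ΔS − 1.42 P_X = 8.765 − 2.258 = 6.507 kg O₂/d.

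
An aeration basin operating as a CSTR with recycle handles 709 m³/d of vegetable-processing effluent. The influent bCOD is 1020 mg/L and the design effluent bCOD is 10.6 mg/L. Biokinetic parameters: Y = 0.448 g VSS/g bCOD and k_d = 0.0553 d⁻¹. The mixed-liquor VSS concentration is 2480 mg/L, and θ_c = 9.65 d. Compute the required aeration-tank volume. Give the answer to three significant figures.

From the SRT design equation V = Y Q (S₀−S) θ_c / [X (1 + k_d θ_c)] = 0.448 × 709 × (1020 − 10.6) × 9.65 / [2480 × (1 + 0.0553 × 9.65)] = 3.09×10^6 / 3803 = 813.5 m³.

V ≈ 813 m³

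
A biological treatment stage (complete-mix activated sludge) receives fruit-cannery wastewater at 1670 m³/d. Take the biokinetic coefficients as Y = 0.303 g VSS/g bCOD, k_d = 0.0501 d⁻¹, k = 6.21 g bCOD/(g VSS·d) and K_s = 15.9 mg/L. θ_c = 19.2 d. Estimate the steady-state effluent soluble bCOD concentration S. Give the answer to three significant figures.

S ≈ 0.913 mg/L

For a completely mixed reactor with recycle the Lawrence–McCarty relation gives S = K_s·(1 + k_d·θ_c) / [θ_c·(Y·k − k_d) − 1] = 15.9 × (1 + 0.0501 × 19.2) / [19.2 × (0.303 × 6.21 − 0.0501) − 1] = 31.19 / 34.17 = 0.9130 mg/L.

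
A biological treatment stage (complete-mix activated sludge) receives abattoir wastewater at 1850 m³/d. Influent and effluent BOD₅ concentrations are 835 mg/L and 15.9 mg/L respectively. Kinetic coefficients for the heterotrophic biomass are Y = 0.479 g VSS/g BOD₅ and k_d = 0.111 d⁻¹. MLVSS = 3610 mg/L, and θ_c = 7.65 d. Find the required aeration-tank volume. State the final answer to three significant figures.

From the SRT design equation V = Y Q (S₀−S) θ_c / [X (1 + k_d θ_c)] = 0.479 × 1850 × (835 − 15.9) × 7.65 / [3610 × (1 + 0.111 × 7.65)] = 5.55×10^6 / 6675 = 831.8 m³.

V ≈ 832 m³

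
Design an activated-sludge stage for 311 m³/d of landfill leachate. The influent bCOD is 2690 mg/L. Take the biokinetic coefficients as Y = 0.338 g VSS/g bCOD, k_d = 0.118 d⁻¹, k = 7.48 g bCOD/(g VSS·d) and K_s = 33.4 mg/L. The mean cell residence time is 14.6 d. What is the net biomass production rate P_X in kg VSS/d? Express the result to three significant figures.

Effluent substrate depends only on kinetics and SRT: S = K_s(1 + k_d θ_c) / [θ_c(Yk − k_d) − 1] = 33.4 × (1 + 0.118 × 14.6) / [14.6 × (0.338 × 7.48 − 0.118) − 1] = 90.94 / 34.19 = 2.660 mg/L.
Y_obs = Y / (1 + k_d θ_c) = 0.338 / (1 + 0.118 × 14.6) = 0.338 / 2.723 = 0.1241.
Substrate removed = Q·(S₀ − S) = 311 m³/d × (2690 − 2.66) g/m³ = 8.36×10^5 g/d = 835.8 kg/d.
Net biomass production P_X = Y_obs × Q·(S₀ − S) = 0.1241 × 835.8 = 103.7 kg VSS/d.

P_X ≈ 104 kg VSS/d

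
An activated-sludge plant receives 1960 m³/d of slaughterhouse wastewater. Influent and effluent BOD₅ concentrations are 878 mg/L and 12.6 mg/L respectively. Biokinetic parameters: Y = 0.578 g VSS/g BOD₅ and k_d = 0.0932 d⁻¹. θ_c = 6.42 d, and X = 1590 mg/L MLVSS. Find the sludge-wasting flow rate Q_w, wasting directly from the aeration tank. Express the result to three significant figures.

Q_w ≈ 386 m³/d

From the SRT design equation V = Y Q (S₀−S) θ_c / [X (1 + k_d θ_c)] = 0.578 × 1960 × (878 − 12.6) × 6.42 / [1590 × (1 + 0.0932 × 6.42)] = 6.29×10^6 / 2541 = 2477 m³.
For wasting at MLVSS concentration, Q_w = V/θ_c = 2477/6.42 = 385.8 m³/d.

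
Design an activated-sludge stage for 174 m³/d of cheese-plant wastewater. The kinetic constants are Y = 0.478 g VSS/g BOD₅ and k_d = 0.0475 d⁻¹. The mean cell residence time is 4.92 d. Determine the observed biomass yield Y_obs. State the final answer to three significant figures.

Y_obs ≈ 0.387 g VSS/g BOD₅

The observed yield is Y_obs = Y/(1 + k_d·θ_c) = 0.478 / (1 + 0.0475 × 4.92) = 0.478 / 1.234 = 0.3875 g VSS per g BOD₅ removed.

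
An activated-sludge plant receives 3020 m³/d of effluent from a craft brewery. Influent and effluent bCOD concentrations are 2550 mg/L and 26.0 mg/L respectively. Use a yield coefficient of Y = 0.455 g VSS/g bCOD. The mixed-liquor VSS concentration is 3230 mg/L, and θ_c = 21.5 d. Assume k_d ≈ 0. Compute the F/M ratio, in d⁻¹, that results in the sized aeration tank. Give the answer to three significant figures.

V·X = Y·Q·ΔS·θ_c gives V = 0.455 × 3020 × (2550 − 26.0) × 21.5 / 3230 = 23086 m³.
F/M = applied load / biomass = Q·S₀/(V·X) = 3020 × 2550 / (23086 × 3230) = 0.1033 d⁻¹.

F/M ≈ 0.103 d⁻¹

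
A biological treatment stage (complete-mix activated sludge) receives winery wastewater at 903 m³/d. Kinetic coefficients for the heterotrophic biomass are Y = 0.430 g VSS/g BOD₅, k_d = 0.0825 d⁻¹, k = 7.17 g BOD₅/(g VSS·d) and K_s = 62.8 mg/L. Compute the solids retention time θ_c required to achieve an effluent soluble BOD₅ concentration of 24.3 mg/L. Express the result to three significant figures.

θ_c ≈ 1.29 d

Specific growth rate at S = 24.3 mg/L: μ = YkS/(K_s+S) = 0.430·7.17·24.3/(62.8+24.3) = 0.8602 d⁻¹.
Then 1/θ_c = μ − k_d = 0.8602 − 0.0825 = 0.7777 d⁻¹, giving θ_c = 1.286 d.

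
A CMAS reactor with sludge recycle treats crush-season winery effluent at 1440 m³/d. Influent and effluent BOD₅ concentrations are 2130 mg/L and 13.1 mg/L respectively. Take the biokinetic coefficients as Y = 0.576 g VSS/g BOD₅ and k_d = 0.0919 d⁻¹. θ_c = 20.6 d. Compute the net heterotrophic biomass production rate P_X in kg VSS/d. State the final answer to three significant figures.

Observed yield with endogenous decay: Y_obs = Y / (1 + k_d·θ_c) = 0.576 / (1 + 0.0919 × 20.6) = 0.576 / 2.893 = 0.1991 g VSS/g BOD₅.
ΔS = 2130 − 13.1 = 2117 mg/L, so the substrate removal rate is 1440 × 2117/1000 = 3048 kg BOD₅/d.
P_X = Y_obs · Q(S₀ − S) = 0.1991 × 3048 = 606.9 kg VSS/d.

P_X ≈ 607 kg VSS/d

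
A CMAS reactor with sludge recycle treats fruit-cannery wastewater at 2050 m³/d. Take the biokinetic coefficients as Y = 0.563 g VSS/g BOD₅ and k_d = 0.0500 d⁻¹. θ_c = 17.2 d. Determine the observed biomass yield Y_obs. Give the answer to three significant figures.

Y_obs ≈ 0.303 g VSS/g BOD₅

Correct the yield for decay: Y_obs = Y/(1 + k_d θ_c) = 0.563 / (1 + 0.0500 × 17.2) = 0.563 / 1.860 = 0.3027.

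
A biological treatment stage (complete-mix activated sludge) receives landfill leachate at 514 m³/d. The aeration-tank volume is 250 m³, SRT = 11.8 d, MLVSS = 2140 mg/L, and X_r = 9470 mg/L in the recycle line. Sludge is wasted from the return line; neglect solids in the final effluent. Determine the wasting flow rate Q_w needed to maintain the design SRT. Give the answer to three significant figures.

Q_w = (V·X)/(θ_c X_r) = 250.0 × 2140 / (11.8 × 9470) = 4.788 m³/d.

Q_w ≈ 4.79 m³/d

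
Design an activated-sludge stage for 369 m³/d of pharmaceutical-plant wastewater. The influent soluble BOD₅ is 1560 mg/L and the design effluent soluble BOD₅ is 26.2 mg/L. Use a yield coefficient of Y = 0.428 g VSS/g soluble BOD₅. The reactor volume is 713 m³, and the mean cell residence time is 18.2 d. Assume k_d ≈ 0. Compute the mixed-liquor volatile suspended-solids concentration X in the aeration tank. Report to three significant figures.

X = Y·Q·ΔS·θ_c / V = 0.428 × 369 × (1560 − 26.2) × 18.2 / 713 = 6183 mg/L.

X ≈ 6180 mg/L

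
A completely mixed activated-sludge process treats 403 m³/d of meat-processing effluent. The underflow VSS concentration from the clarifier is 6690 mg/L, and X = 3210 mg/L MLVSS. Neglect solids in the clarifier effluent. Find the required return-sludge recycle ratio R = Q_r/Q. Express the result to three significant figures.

R = Q_r/Q = X/(X_r − X) = 3210 / (6690 − 3210) = 0.9224.

R ≈ 0.922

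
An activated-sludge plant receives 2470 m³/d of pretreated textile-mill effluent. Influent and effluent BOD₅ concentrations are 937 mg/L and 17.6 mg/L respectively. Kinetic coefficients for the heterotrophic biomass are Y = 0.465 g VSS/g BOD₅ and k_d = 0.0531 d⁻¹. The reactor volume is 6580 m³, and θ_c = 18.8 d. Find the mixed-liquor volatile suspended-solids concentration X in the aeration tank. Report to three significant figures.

X ≈ 1510 mg/L

From V·X·(1 + k_d·θ_c) = Y·Q·(S₀ − S)·θ_c: X = 0.465 × 2470 × (937 − 17.6) × 18.8 / [6580 × (1 + 0.0531 × 18.8)] = 1510 mg/L.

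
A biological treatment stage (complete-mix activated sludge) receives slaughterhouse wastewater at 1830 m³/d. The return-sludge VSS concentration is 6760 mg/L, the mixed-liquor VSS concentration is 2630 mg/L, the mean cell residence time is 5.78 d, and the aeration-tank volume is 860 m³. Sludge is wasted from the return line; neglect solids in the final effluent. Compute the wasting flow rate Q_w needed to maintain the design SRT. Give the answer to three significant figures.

Q_w ≈ 57.9 m³/d

Wasting from the return line (neglecting effluent solids): Q_w = V·X / (θ_c·X_r) = 860.0 × 2630 / (5.78 × 6760) = 57.89 m³/d.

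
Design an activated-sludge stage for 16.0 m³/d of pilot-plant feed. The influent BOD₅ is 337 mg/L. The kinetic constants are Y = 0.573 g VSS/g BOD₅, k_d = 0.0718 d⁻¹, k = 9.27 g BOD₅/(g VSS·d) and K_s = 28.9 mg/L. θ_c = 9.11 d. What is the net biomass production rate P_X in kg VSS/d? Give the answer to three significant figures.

Effluent substrate depends only on kinetics and SRT: S = K_s(1 + k_d θ_c) / [θ_c(Yk − k_d) − 1] = 28.9 × (1 + 0.0718 × 9.11) / [9.11 × (0.573 × 9.27 − 0.0718) − 1] = 47.80 / 46.74 = 1.023 mg/L.
The observed yield is Y_obs = Y/(1 + k_d·θ_c) = 0.573 / (1 + 0.0718 × 9.11) = 0.573 / 1.654 = 0.3464 g VSS per g BOD₅ removed.
ΔS = 337 − 1.02 = 336.0 mg/L, so the substrate removal rate is 16.0 × 336.0/1000 = 5.376 kg BOD₅/d.
P_X = Y_obs · Q(S₀ − S) = 0.3464 × 5.376 = 1.862 kg VSS/d.

P_X ≈ 1.86 kg VSS/d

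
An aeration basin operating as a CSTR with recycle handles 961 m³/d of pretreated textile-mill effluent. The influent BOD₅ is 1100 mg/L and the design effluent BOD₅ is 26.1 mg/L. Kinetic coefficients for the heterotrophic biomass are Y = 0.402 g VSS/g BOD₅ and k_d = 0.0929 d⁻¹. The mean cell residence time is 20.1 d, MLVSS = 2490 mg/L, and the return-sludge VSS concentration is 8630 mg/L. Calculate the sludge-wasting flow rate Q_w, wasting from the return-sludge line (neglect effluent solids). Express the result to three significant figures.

Q_w ≈ 16.8 m³/d

Rearranging the biomass balance for a CMAS with decay, V = Y·Q·ΔS·θ_c / [X·(1+k_d θ_c)] = 0.402 × 961 × (1100 − 26.1) × 20.1 / [2490 × (1 + 0.0929 × 20.1)] = 8.34×10^6 / 7140 = 1168 m³.
θ_c = V·X/(Q_w·X_r) when wasting from the recycle, so Q_w = V·X/(θ_c·X_r) = 1168 × 2490 / (20.1 × 8630) = 16.77 m³/d.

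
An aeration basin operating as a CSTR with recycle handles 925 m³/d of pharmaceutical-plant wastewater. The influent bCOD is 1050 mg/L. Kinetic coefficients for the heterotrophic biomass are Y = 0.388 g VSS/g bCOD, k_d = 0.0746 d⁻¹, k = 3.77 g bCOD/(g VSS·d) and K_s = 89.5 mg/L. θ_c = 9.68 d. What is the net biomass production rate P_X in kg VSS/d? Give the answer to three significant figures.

P_X ≈ 216 kg VSS/d

Effluent substrate depends only on kinetics and SRT: S = K_s(1 + k_d θ_c) / [θ_c(Yk − k_d) − 1] = 89.5 × (1 + 0.0746 × 9.68) / [9.68 × (0.388 × 3.77 − 0.0746) − 1] = 154.1 / 12.44 = 12.39 mg/L.
Y_obs = Y / (1 + k_d θ_c) = 0.388 / (1 + 0.0746 × 9.68) = 0.388 / 1.722 = 0.2253.
Substrate removed = Q·(S₀ − S) = 925 m³/d × (1050 − 12.4) g/m³ = 9.6×10^5 g/d = 959.8 kg/d.
Biomass produced: P_X = Y_obs·Q·ΔS = 0.2253 × 959.8 ≈ 216.2 kg VSS/d.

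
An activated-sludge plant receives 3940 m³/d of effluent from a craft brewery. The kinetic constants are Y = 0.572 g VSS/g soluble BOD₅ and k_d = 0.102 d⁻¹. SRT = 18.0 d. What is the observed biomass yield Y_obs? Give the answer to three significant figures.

Y_obs ≈ 0.202 g VSS/g soluble BOD₅

Correct the yield for decay: Y_obs = Y/(1 + k_d θ_c) = 0.572 / (1 + 0.102 × 18.0) = 0.572 / 2.836 = 0.2017.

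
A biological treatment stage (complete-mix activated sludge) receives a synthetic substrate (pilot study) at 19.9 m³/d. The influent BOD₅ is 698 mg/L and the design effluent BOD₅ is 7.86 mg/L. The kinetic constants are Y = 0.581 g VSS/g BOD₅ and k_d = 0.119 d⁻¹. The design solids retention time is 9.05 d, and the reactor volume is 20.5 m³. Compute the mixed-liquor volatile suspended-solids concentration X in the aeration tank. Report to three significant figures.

X ≈ 1700 mg/L

Solving the biomass balance for X: X = Y Q (S₀−S) θ_c / [V (1+k_d θ_c)] = 0.581 × 19.9 × (698 − 7.86) × 9.05 / [20.5 × (1 + 0.119 × 9.05)] = 1696 mg/L.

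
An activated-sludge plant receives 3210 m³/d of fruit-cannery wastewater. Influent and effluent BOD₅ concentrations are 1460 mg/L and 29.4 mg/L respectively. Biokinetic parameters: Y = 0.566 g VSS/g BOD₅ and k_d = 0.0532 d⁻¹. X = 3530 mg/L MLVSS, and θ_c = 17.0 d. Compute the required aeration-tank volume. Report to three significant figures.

Rearranging the biomass balance for a CMAS with decay, V = Y·Q·ΔS·θ_c / [X·(1+k_d θ_c)] = 0.566 × 3210 × (1460 − 29.4) × 17.0 / [3530 × (1 + 0.0532 × 17.0)] = 4.42×10^7 / 6723 = 6573 m³.

V ≈ 6570 m³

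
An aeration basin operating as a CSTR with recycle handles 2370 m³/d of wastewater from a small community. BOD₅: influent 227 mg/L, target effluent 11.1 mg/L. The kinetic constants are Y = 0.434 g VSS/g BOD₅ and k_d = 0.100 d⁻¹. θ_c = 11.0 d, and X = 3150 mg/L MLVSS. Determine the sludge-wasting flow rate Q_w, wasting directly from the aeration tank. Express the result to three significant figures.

Q_w ≈ 33.6 m³/d

Rearranging the biomass balance for a CMAS with decay, V = Y·Q·ΔS·θ_c / [X·(1+k_d θ_c)] = 0.434 × 2370 × (227 − 11.1) × 11.0 / [3150 × (1 + 0.100 × 11.0)] = 2.44×10^6 / 6615 = 369.3 m³.
For wasting at MLVSS concentration, Q_w = V/θ_c = 369.3/11.0 = 33.57 m³/d.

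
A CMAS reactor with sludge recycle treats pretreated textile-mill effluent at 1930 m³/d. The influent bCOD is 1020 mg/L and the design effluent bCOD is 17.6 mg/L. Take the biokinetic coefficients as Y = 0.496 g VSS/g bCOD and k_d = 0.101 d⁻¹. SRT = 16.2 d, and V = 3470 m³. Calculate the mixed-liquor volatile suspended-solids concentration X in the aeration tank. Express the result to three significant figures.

X = Y·Q·ΔS·θ_c / [V·(1 + k_d θ_c)] = 0.496 × 1930 × (1020 − 17.6) × 16.2 / [3470 × (1 + 0.101 × 16.2)] = 1699 mg/L.

X ≈ 1700 mg/L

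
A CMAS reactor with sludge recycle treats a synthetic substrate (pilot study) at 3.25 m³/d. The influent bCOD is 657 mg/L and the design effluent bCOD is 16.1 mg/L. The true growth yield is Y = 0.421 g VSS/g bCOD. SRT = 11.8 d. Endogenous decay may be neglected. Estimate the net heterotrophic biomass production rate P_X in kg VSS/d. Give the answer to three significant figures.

With endogenous decay neglected, the observed yield equals the true yield: Y_obs = Y = 0.421 g VSS/g bCOD.
ΔS = 657 − 16.1 = 640.9 mg/L, so the substrate removal rate is 3.25 × 640.9/1000 = 2.083 kg bCOD/d.
P_X = Y_obs · Q(S₀ − S) = 0.4210 × 2.083 = 0.8769 kg VSS/d.

P_X ≈ 0.877 kg VSS/d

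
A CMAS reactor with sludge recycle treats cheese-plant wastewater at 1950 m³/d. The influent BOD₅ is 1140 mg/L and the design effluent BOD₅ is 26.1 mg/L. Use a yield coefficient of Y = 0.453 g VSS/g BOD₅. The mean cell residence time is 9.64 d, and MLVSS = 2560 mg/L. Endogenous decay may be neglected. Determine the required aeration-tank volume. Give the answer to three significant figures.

With k_d = 0 the design equation reduces to V = Y Q (S₀−S) θ_c / X = 0.453 × 1950 × (1140 − 26.1) × 9.64 / 2560 = 3705 m³.

V ≈ 3710 m³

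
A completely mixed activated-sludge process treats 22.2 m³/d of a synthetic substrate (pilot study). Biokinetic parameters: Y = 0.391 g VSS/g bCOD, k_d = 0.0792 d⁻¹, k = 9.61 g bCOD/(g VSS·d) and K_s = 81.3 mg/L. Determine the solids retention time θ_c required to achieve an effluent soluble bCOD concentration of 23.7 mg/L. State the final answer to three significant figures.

At the target effluent, Y k S/(K_s+S) = 0.391×9.61×23.7/105.0 = 0.8481 d⁻¹.
Then 1/θ_c = μ − k_d = 0.8481 − 0.0792 = 0.7689 d⁻¹, giving θ_c = 1.301 d.

θ_c ≈ 1.30 d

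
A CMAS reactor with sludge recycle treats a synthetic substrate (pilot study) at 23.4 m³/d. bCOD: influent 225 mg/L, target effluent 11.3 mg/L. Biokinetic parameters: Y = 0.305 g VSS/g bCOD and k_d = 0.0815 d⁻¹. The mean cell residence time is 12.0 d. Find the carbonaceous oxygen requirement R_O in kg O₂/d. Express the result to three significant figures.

R_O ≈ 3.91 kg O₂/d

Correct the yield for decay: Y_obs = Y/(1 + k_d θ_c) = 0.305 / (1 + 0.0815 × 12.0) = 0.305 / 1.978 = 0.1542.
Mass of bCOD removed per day: Q(S₀ − S) = 23.4 × 213.7 g/m³ = 5.001 kg/d.
Biomass synthesised: P_X = Y_obs × 5.001 = 0.7711 kg VSS/d.
Carbonaceous O₂ demand = substrate oxidised − cell-mass equivalent = 5.001 − 1.42 × 0.7711 = 3.906 kg O₂/d.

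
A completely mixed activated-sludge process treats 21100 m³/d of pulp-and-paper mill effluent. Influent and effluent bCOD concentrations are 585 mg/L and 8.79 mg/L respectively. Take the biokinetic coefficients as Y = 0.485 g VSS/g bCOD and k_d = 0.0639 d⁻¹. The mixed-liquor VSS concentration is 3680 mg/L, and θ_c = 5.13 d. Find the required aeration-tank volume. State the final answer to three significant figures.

Rearranging the biomass balance for a CMAS with decay, V = Y·Q·ΔS·θ_c / [X·(1+k_d θ_c)] = 0.485 × 21100 × (585 − 8.79) × 5.13 / [3680 × (1 + 0.0639 × 5.13)] = 3.02×10^7 / 4886 = 6191 m³.

V ≈ 6190 m³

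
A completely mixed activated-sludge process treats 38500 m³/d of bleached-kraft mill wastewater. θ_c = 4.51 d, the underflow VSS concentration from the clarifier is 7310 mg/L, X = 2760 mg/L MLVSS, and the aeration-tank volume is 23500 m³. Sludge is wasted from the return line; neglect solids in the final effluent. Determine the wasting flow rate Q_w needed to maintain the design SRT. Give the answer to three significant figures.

Q_w ≈ 1970 m³/d

Q_w = (V·X)/(θ_c X_r) = 23500 × 2760 / (4.51 × 7310) = 1967 m³/d.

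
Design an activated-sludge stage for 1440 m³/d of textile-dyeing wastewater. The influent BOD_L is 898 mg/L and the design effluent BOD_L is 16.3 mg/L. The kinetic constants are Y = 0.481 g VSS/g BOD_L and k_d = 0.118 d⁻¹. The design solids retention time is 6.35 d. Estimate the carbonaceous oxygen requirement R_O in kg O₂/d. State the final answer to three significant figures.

R_O ≈ 774 kg O₂/d

The observed yield is Y_obs = Y/(1 + k_d·θ_c) = 0.481 / (1 + 0.118 × 6.35) = 0.481 / 1.749 = 0.2750 g VSS per g BOD_L removed.
Mass of BOD_L removed per day: Q(S₀ − S) = 1440 × 881.7 g/m³ = 1270 kg/d.
Net sludge production P_X = 0.2750 × 1270 = 349.1 kg VSS/d.
Carbonaceous O₂ demand = substrate oxidised − cell-mass equivalent = 1270 − 1.42 × 349.1 = 773.9 kg O₂/d.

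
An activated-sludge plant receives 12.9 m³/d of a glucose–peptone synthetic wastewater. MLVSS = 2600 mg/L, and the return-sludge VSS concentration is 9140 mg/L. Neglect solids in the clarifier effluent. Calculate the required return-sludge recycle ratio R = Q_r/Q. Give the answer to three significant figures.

Solids balance on the clarifier gives (1+R)X = R·X_r, so R = X/(X_r − X) = 2600 / (9140 − 2600) = 0.3976.

R ≈ 0.398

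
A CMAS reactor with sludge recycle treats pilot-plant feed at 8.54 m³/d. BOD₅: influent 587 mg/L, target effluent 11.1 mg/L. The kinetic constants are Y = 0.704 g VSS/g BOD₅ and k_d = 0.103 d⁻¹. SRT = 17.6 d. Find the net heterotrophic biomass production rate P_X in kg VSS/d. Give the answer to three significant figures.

The observed yield is Y_obs = Y/(1 + k_d·θ_c) = 0.704 / (1 + 0.103 × 17.6) = 0.704 / 2.813 = 0.2503 g VSS per g BOD₅ removed.
Substrate removed = Q·(S₀ − S) = 8.54 m³/d × (587 − 11.1) g/m³ = 4.92×10^3 g/d = 4.918 kg/d.
Net biomass production P_X = Y_obs × Q·(S₀ − S) = 0.2503 × 4.918 = 1.231 kg VSS/d.

P_X ≈ 1.23 kg VSS/d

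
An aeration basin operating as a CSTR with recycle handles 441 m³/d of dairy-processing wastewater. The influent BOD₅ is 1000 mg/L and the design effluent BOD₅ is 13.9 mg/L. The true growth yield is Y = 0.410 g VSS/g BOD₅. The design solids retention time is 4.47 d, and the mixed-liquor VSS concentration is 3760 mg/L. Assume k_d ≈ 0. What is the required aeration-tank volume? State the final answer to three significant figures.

V ≈ 212 m³

V·X = Y·Q·ΔS·θ_c gives V = 0.410 × 441 × (1000 − 13.9) × 4.47 / 3760 = 212.0 m³.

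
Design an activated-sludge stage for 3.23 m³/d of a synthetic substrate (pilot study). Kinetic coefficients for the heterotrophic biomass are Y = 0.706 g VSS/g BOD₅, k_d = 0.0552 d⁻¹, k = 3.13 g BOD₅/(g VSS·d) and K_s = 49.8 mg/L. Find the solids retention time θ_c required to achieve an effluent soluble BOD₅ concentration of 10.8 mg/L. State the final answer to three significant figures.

Specific growth rate at S = 10.8 mg/L: μ = YkS/(K_s+S) = 0.706·3.13·10.8/(49.8+10.8) = 0.3938 d⁻¹.
Then 1/θ_c = μ − k_d = 0.3938 − 0.0552 = 0.3386 d⁻¹, giving θ_c = 2.953 d.

θ_c ≈ 2.95 d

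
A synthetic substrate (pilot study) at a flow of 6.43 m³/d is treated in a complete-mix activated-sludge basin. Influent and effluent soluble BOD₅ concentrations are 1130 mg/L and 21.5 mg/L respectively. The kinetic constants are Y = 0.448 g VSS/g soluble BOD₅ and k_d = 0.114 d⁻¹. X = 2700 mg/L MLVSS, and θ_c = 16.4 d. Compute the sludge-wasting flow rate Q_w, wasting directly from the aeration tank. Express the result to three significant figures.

Rearranging the biomass balance for a CMAS with decay, V = Y·Q·ΔS·θ_c / [X·(1+k_d θ_c)] = 0.448 × 6.43 × (1130 − 21.5) × 16.4 / [2700 × (1 + 0.114 × 16.4)] = 5.24×10^4 / 7748 = 6.759 m³.
Wasting from the aeration tank: Q_w = V / θ_c = 6.759 / 16.4 = 0.4121 m³/d.

Q_w ≈ 0.412 m³/d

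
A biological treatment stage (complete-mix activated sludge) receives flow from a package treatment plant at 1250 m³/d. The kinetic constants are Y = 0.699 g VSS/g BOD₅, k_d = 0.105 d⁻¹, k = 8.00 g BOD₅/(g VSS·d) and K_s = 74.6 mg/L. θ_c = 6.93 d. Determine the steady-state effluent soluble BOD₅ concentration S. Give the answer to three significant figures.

S ≈ 3.48 mg/L

For a completely mixed reactor with recycle the Lawrence–McCarty relation gives S = K_s·(1 + k_d·θ_c) / [θ_c·(Y·k − k_d) − 1] = 74.6 × (1 + 0.105 × 6.93) / [6.93 × (0.699 × 8.00 − 0.105) − 1] = 128.9 / 37.02 = 3.481 mg/L.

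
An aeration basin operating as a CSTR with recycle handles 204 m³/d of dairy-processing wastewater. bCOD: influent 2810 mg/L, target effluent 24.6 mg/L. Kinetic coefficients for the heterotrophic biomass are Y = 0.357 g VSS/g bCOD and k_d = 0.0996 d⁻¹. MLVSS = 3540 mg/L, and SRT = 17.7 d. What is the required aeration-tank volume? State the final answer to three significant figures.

Steady-state biomass mass balance: V·X·(1 + k_d·θ_c) = Y·Q·(S₀ − S)·θ_c, so V = 0.357 × 204 × (2810 − 24.6) × 17.7 / [3540 × (1 + 0.0996 × 17.7)] = 3.59×10^6 / 9781 = 367.1 m³.

V ≈ 367 m³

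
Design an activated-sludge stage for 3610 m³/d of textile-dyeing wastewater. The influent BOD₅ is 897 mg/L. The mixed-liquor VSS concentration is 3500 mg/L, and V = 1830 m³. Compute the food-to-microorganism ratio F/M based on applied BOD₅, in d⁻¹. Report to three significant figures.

F/M = applied load / biomass = Q·S₀/(V·X) = 3610 × 897 / (1830 × 3500) = 0.5056 d⁻¹.

F/M ≈ 0.506 d⁻¹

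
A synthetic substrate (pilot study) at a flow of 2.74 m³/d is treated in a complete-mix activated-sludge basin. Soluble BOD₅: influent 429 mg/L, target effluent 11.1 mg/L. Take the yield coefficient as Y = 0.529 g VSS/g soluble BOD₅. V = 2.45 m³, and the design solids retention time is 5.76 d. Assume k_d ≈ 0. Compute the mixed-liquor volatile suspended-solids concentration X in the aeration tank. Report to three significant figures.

Without decay, X = Y Q (S₀−S) θ_c / V = 0.529 × 2.74 × (429 − 11.1) × 5.76 / 2.45 = 1424 mg/L.

X ≈ 1420 mg/L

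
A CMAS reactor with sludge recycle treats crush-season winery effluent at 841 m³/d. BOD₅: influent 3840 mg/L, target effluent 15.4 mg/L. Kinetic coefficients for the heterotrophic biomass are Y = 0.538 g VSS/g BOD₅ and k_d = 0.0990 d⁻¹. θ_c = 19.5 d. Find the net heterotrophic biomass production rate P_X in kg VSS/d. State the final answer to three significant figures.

Observed yield with endogenous decay: Y_obs = Y / (1 + k_d·θ_c) = 0.538 / (1 + 0.0990 × 19.5) = 0.538 / 2.931 = 0.1836 g VSS/g BOD₅.
Substrate removed = Q·(S₀ − S) = 841 m³/d × (3840 − 15.4) g/m³ = 3.22×10^6 g/d = 3216 kg/d.
P_X = Y_obs · Q(S₀ − S) = 0.1836 × 3216 = 590.5 kg VSS/d.

P_X ≈ 591 kg VSS/d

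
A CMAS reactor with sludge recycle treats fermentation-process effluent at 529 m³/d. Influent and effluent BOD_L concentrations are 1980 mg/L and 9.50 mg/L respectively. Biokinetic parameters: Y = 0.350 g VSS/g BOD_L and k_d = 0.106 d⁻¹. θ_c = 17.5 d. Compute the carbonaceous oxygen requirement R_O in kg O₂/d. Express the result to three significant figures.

Y_obs = Y / (1 + k_d θ_c) = 0.350 / (1 + 0.106 × 17.5) = 0.350 / 2.855 = 0.1226.
Substrate removed = Q·(S₀ − S) = 529 m³/d × (1980 − 9.50) g/m³ = 1.04×10^6 g/d = 1042 kg/d.
Net sludge production P_X = 0.1226 × 1042 = 127.8 kg VSS/d.
R_O = Q·ΔS − 1.42 P_X = 1042 − 181.5 = 860.9 kg O₂/d.

R_O ≈ 861 kg O₂/d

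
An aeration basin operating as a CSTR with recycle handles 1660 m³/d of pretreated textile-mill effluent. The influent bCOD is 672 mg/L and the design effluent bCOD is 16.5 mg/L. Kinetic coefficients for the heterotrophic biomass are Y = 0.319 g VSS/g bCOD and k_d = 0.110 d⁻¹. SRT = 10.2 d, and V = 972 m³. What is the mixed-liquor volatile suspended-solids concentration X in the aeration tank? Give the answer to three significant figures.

Solving the biomass balance for X: X = Y Q (S₀−S) θ_c / [V (1+k_d θ_c)] = 0.319 × 1660 × (672 − 16.5) × 10.2 / [972 × (1 + 0.110 × 10.2)] = 1717 mg/L.

X ≈ 1720 mg/L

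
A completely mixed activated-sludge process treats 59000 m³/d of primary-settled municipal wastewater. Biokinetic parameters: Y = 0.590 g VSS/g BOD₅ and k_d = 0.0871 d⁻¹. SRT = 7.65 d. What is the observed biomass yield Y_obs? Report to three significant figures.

Y_obs ≈ 0.354 g VSS/g BOD₅

Y_obs = Y / (1 + k_d θ_c) = 0.590 / (1 + 0.0871 × 7.65) = 0.590 / 1.666 = 0.3541.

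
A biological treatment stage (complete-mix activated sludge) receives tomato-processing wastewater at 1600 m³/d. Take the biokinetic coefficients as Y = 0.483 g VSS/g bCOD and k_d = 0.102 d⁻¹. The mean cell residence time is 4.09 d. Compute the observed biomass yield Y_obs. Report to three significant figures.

Y_obs = Y / (1 + k_d θ_c) = 0.483 / (1 + 0.102 × 4.09) = 0.483 / 1.417 = 0.3408.

Y_obs ≈ 0.341 g VSS/g bCOD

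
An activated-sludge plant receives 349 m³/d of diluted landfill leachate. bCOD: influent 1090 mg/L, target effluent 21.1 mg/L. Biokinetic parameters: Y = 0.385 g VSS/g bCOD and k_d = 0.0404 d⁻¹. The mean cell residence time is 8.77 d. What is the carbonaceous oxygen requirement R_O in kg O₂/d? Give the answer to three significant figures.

The observed yield is Y_obs = Y/(1 + k_d·θ_c) = 0.385 / (1 + 0.0404 × 8.77) = 0.385 / 1.354 = 0.2843 g VSS per g bCOD removed.
ΔS = 1090 − 21.1 = 1069 mg/L, so the substrate removal rate is 349 × 1069/1000 = 373.0 kg bCOD/d.
Biomass synthesised: P_X = Y_obs × 373.0 = 106.0 kg VSS/d.
R_O = Q·ΔS − 1.42 P_X = 373.0 − 150.6 = 222.5 kg O₂/d.

R_O ≈ 222 kg O₂/d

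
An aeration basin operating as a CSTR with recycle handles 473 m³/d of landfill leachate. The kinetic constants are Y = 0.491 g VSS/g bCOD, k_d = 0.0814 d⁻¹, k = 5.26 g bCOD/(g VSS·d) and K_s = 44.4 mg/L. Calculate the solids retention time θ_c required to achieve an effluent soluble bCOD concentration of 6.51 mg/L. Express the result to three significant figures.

At the target effluent, Y k S/(K_s+S) = 0.491×5.26×6.51/50.91 = 0.3303 d⁻¹.
1/θ_c = 0.3303 − 0.0814 = 0.2489 d⁻¹, so θ_c = 4.018 d.

θ_c ≈ 4.02 d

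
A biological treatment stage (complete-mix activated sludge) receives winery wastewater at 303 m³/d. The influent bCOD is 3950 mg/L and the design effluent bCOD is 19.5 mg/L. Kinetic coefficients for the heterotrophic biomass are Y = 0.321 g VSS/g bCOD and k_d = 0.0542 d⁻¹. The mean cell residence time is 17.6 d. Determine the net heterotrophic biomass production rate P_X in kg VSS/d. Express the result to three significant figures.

P_X ≈ 196 kg VSS/d

Y_obs = Y / (1 + k_d θ_c) = 0.321 / (1 + 0.0542 × 17.6) = 0.321 / 1.954 = 0.1643.
Substrate removed = Q·(S₀ − S) = 303 m³/d × (3950 − 19.5) g/m³ = 1.19×10^6 g/d = 1191 kg/d.
P_X = Y_obs · Q(S₀ − S) = 0.1643 × 1191 = 195.7 kg VSS/d.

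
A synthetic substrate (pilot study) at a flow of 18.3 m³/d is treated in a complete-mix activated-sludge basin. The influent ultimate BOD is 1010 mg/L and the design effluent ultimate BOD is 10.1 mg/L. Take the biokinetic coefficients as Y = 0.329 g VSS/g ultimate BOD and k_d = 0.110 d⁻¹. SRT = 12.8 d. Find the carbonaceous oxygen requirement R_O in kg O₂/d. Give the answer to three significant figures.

Y_obs = Y / (1 + k_d θ_c) = 0.329 / (1 + 0.110 × 12.8) = 0.329 / 2.408 = 0.1366.
Substrate removed = Q·(S₀ − S) = 18.3 m³/d × (1010 − 10.1) g/m³ = 1.83×10^4 g/d = 18.30 kg/d.
Net sludge production P_X = 0.1366 × 18.30 = 2.500 kg VSS/d.
R_O = Q·(S₀ − S) − 1.42·P_X = 18.30 − 1.42 × 2.500 = 14.75 kg O₂/d.

R_O ≈ 14.7 kg O₂/d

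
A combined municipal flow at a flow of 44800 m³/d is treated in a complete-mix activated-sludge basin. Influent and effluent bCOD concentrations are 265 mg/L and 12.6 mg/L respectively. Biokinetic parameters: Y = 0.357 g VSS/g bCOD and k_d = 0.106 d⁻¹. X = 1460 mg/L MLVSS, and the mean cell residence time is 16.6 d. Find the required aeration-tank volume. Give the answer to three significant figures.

From the SRT design equation V = Y Q (S₀−S) θ_c / [X (1 + k_d θ_c)] = 0.357 × 44800 × (265 − 12.6) × 16.6 / [1460 × (1 + 0.106 × 16.6)] = 6.7×10^7 / 4029 = 16632 m³.

V ≈ 16600 m³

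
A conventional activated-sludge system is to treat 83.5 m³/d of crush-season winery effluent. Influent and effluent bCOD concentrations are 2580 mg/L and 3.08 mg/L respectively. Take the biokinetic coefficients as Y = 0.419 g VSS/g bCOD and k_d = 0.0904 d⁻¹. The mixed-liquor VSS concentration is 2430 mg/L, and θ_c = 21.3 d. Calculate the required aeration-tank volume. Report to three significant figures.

V ≈ 270 m³

Rearranging the biomass balance for a CMAS with decay, V = Y·Q·ΔS·θ_c / [X·(1+k_d θ_c)] = 0.419 × 83.5 × (2580 − 3.08) × 21.3 / [2430 × (1 + 0.0904 × 21.3)] = 1.92×10^6 / 7109 = 270.1 m³.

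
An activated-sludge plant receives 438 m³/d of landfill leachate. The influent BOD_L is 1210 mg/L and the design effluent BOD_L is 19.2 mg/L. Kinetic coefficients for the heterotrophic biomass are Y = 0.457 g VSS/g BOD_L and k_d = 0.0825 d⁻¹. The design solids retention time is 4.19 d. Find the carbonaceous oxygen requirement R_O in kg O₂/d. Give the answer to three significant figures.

Correct the yield for decay: Y_obs = Y/(1 + k_d θ_c) = 0.457 / (1 + 0.0825 × 4.19) = 0.457 / 1.346 = 0.3396.
ΔS = 1210 − 19.2 = 1191 mg/L, so the substrate removal rate is 438 × 1191/1000 = 521.6 kg BOD_L/d.
P_X = Y_obs·Q·(S₀ − S) = 0.3396 × 521.6 = 177.1 kg VSS/d.
Carbonaceous O₂ demand = substrate oxidised − cell-mass equivalent = 521.6 − 1.42 × 177.1 = 270.0 kg O₂/d.

R_O ≈ 270 kg O₂/d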